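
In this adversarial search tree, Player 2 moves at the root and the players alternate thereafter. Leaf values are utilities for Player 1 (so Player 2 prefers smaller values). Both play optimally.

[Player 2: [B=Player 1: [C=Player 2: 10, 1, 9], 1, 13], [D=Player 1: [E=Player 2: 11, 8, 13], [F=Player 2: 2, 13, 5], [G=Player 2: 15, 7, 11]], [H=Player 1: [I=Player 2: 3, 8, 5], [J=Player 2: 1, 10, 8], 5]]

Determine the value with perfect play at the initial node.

C (Player 2): min(10, 1, 9) = 1
B (Player 1): max(1, 1, 13) = 13
E (Player 2): min(11, 8, 13) = 8
F (Player 2): min(2, 13, 5) = 2
G (Player 2): min(15, 7, 11) = 7
D (Player 1): max(8, 2, 7) = 8
I (Player 2): min(3, 8, 5) = 3
J (Player 2): min(1, 10, 8) = 1
H (Player 1): max(3, 1, 5) = 5
Root (Player 2): min(13, 8, 5) = 5

5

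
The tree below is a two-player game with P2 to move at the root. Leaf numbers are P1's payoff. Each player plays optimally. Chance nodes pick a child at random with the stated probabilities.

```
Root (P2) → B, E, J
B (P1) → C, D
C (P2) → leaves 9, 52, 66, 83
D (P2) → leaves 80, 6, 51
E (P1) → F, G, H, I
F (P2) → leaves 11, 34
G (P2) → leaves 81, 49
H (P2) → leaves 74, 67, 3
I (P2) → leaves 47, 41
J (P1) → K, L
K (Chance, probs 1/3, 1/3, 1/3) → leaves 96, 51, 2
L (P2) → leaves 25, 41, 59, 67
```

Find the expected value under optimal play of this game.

C (P2): min(9, 52, 66, 83) = 9
D (P2): min(80, 6, 51) = 6
B (P1): max(9, 6) = 9
F (P2): min(11, 34) = 11
G (P2): min(81, 49) = 49
H (P2): min(74, 67, 3) = 3
I (P2): min(47, 41) = 41
E (P1): max(11, 49, 3, 41) = 49
K (Chance): 1/3·96 + 1/3·51 + 1/3·2 = 49.67
L (P2): min(25, 41, 59, 67) = 25
J (P1): max(49.67, 25) = 49.67
Root (P2): min(9, 49, 49.67) = 9

9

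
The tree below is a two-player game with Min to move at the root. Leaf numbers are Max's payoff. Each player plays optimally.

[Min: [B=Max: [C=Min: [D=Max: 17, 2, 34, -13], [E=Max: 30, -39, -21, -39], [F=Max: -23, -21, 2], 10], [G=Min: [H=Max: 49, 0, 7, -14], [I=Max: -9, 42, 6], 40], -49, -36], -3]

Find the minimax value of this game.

-3

D (Max): max(17, 2, 34, -13) = 34
E (Max): max(30, -39, -21, -39) = 30
F (Max): max(-23, -21, 2) = 2
C (Min): min(34, 30, 2, 10) = 2
H (Max): max(49, 0, 7, -14) = 49
I (Max): max(-9, 42, 6) = 42
G (Min): min(49, 42, 40) = 40
B (Max): max(2, 40, -49, -36) = 40
Root (Min): min(40, -3) = -3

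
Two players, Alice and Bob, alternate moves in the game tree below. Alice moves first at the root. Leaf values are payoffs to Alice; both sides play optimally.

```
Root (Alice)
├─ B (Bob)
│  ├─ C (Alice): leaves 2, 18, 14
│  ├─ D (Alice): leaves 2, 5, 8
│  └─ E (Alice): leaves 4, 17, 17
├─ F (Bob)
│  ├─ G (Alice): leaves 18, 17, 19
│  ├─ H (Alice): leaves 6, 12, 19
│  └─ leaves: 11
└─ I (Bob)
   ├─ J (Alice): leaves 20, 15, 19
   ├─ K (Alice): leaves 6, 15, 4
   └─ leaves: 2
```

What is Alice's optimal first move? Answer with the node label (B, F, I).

F

C (Alice): max(2, 18, 14) = 18
D (Alice): max(2, 5, 8) = 8
E (Alice): max(4, 17, 17) = 17
B (Bob): min(18, 8, 17) = 8
G (Alice): max(18, 17, 19) = 19
H (Alice): max(6, 12, 19) = 19
F (Bob): min(19, 19, 11) = 11
J (Alice): max(20, 15, 19) = 20
K (Alice): max(6, 15, 4) = 15
I (Bob): min(20, 15, 2) = 2
Root (Alice): max(8, 11, 2) = 11
Alice picks the child with the highest value: F (value 11).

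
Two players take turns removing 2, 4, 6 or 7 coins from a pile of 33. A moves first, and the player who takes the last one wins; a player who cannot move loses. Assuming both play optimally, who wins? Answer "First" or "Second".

First

Compute winning (W) and losing (L) positions by backward induction:
i:   0  1  2  3  4  5  6  7  8  9 10 11 12 13 14 15 16 17 18 19 20 21 22 23 24 25 26 27 28 29 30 31 32 33
     L  L  W  W  W  W  W  W  W  L  L  W  W  W  W  W  W  W  L  L  W  W  W  W  W  W  W  L  L  W  W  W  W  W
Position 33 is W, so the first player wins.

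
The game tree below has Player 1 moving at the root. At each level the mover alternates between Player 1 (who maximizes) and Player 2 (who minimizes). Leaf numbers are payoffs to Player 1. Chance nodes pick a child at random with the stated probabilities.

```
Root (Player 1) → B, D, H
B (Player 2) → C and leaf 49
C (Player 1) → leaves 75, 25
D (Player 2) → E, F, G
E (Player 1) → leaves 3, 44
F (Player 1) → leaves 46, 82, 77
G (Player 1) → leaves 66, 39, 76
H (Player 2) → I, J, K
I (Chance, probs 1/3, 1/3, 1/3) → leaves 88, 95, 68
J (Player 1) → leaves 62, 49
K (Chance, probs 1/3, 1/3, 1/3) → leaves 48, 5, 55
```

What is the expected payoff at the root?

49

C (Player 1): max(75, 25) = 75
B (Player 2): min(75, 49) = 49
E (Player 1): max(3, 44) = 44
F (Player 1): max(46, 82, 77) = 82
G (Player 1): max(66, 39, 76) = 76
D (Player 2): min(44, 82, 76) = 44
I (Chance): 1/3·88 + 1/3·95 + 1/3·68 = 83.67
J (Player 1): max(62, 49) = 62
K (Chance): 1/3·48 + 1/3·5 + 1/3·55 = 36
H (Player 2): min(83.67, 62, 36) = 36
Root (Player 1): max(49, 44, 36) = 49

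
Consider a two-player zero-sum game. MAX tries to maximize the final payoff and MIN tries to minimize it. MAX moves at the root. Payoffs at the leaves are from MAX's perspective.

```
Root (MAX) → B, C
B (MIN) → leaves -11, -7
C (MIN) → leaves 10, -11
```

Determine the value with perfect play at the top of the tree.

B (MIN): min(-11, -7) = -11
C (MIN): min(10, -11) = -11
Root (MAX): max(-11, -11) = -11

-11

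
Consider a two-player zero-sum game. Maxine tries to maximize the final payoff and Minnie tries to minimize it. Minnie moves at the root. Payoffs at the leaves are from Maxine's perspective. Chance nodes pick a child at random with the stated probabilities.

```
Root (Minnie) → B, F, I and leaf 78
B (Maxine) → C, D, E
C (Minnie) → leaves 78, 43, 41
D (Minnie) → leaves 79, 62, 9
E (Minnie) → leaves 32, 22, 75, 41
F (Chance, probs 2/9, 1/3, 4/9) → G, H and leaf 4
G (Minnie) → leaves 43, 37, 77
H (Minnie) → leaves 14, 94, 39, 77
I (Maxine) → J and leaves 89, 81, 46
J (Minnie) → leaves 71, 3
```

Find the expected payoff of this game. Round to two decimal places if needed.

C (Minnie): min(78, 43, 41) = 41
D (Minnie): min(79, 62, 9) = 9
E (Minnie): min(32, 22, 75, 41) = 22
B (Maxine): max(41, 9, 22) = 41
G (Minnie): min(43, 37, 77) = 37
H (Minnie): min(14, 94, 39, 77) = 14
F (Chance): 2/9·37 + 1/3·14 + 4/9·4 = 14.67
J (Minnie): min(71, 3) = 3
I (Maxine): max(3, 89, 81, 46) = 89
Root (Minnie): min(41, 14.67, 89, 78) = 14.67

14.67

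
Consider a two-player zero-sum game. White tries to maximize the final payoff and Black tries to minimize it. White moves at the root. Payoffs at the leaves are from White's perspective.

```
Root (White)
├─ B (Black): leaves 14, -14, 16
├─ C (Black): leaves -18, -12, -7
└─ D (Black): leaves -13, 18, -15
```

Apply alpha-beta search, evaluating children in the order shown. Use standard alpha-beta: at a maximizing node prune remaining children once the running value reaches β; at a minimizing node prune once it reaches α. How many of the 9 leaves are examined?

B [α=-∞,β=+∞]: v=-14
C [α=-14,β=+∞]: v=-18 after child 1 ≤ α → α-cutoff, skip 2
D [α=-14,β=+∞]: v=-15
Root [α=-∞,β=+∞]: v=-14
Leaves evaluated: 7 of 9.

7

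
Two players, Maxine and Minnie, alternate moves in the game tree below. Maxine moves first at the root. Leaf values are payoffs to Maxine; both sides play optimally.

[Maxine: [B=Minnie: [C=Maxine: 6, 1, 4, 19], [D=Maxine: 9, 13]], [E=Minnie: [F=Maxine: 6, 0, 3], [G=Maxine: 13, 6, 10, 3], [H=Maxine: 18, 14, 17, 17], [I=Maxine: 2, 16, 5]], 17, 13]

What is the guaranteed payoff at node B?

C: max(6, 1, 4, 19) = 19
D: max(9, 13) = 13
B: min(19, 13) = 13

13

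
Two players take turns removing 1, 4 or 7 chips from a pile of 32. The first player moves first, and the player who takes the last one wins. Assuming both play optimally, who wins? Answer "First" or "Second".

Second

W/L table (W = player to move can force a win):
i:   0  1  2  3  4  5  6  7  8  9 10 11 12 13 14 15 16 17 18 19 20 21 22 23 24 25 26 27 28 29 30 31 32
     L  W  L  W  W  L  W  W  L  W  L  W  W  L  W  W  L  W  L  W  W  L  W  W  L  W  L  W  W  L  W  W  L
Position 32 is L, so the second player wins.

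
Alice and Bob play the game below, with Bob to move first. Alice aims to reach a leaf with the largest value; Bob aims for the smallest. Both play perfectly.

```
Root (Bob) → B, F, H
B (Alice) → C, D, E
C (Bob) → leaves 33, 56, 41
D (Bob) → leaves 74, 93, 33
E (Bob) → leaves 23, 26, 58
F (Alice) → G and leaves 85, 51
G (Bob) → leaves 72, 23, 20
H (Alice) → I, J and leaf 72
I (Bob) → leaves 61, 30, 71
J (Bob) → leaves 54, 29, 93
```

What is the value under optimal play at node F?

G: min(72, 23, 20) = 20
F: max(20, 85, 51) = 85

85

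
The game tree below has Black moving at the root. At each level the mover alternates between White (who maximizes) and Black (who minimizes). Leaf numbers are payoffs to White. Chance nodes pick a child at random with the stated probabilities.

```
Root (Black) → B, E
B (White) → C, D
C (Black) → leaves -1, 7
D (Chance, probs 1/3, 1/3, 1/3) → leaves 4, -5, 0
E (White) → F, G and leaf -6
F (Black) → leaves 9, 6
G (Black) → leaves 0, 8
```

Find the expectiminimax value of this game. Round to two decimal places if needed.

C (Black): min(-1, 7) = -1
D (Chance): 1/3·4 + 1/3·-5 + 1/3·0 = -0.33
B (White): max(-1, -0.33) = -0.33
F (Black): min(9, 6) = 6
G (Black): min(0, 8) = 0
E (White): max(6, 0, -6) = 6
Root (Black): min(-0.33, 6) = -0.33

-0.33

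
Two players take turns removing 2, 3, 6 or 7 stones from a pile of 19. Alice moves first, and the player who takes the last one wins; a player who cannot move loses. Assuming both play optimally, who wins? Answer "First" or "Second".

Compute winning (W) and losing (L) positions by backward induction:
i:   0  1  2  3  4  5  6  7  8  9 10 11 12 13 14 15 16 17 18 19
     L  L  W  W  W  L  W  W  W  L  L  W  W  W  L  W  W  W  L  L
Position 19 is L, so the second player wins.

Second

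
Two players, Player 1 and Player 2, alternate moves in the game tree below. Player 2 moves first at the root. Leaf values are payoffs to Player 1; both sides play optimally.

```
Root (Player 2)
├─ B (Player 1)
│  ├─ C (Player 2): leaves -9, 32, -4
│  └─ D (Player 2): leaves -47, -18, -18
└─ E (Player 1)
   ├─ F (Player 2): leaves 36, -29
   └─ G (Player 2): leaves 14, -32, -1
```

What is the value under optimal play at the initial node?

-29

C (Player 2): min(-9, 32, -4) = -9
D (Player 2): min(-47, -18, -18) = -47
B (Player 1): max(-9, -47) = -9
F (Player 2): min(36, -29) = -29
G (Player 2): min(14, -32, -1) = -32
E (Player 1): max(-29, -32) = -29
Root (Player 2): min(-9, -29) = -29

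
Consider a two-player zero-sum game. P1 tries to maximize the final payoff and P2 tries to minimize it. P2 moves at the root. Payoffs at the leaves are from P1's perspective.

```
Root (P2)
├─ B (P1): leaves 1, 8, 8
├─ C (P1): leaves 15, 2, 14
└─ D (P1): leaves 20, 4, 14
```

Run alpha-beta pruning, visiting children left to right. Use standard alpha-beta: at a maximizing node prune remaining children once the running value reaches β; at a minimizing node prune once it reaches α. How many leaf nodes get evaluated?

B [α=-∞,β=+∞]: v=8
C [α=-∞,β=8]: v=15 after child 1 ≥ β → β-cutoff, skip 2
D [α=-∞,β=8]: v=20 after child 1 ≥ β → β-cutoff, skip 2
Root [α=-∞,β=+∞]: v=8
Leaves evaluated: 5 of 9.

5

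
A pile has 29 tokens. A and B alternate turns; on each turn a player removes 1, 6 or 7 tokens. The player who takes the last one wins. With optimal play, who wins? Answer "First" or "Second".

First

Mark each pile size as W (mover wins) or L (mover loses):
i:   0  1  2  3  4  5  6  7  8  9 10 11 12 13 14 15 16 17 18 19 20 21 22 23 24 25 26 27 28 29
     L  W  L  W  L  W  W  W  W  W  W  W  L  W  L  W  L  W  W  W  W  W  W  W  L  W  L  W  L  W
Position 29 is W, so the first player wins.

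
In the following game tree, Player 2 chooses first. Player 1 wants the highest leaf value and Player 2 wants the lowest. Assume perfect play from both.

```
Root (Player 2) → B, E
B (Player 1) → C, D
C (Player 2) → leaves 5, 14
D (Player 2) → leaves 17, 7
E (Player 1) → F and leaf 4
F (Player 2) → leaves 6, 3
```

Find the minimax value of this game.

C (Player 2): min(5, 14) = 5
D (Player 2): min(17, 7) = 7
B (Player 1): max(5, 7) = 7
F (Player 2): min(6, 3) = 3
E (Player 1): max(3, 4) = 4
Root (Player 2): min(7, 4) = 4

4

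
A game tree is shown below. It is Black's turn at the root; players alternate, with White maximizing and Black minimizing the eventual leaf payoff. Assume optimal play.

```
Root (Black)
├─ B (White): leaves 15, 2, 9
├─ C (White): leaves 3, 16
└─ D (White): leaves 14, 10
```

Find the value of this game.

14

B (White): max(15, 2, 9) = 15
C (White): max(3, 16) = 16
D (White): max(14, 10) = 14
Root (Black): min(15, 16, 14) = 14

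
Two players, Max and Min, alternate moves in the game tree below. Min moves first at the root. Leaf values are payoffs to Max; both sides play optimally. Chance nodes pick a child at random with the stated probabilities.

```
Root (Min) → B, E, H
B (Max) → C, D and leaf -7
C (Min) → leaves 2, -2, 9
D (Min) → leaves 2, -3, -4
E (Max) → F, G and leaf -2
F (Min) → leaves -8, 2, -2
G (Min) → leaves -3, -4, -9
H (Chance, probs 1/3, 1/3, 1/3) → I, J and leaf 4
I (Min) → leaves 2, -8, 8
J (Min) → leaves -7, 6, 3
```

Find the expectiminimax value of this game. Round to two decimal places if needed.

C (Min): min(2, -2, 9) = -2
D (Min): min(2, -3, -4) = -4
B (Max): max(-2, -4, -7) = -2
F (Min): min(-8, 2, -2) = -8
G (Min): min(-3, -4, -9) = -9
E (Max): max(-8, -9, -2) = -2
I (Min): min(2, -8, 8) = -8
J (Min): min(-7, 6, 3) = -7
H (Chance): 1/3·-8 + 1/3·-7 + 1/3·4 = -3.67
Root (Min): min(-2, -2, -3.67) = -3.67

-3.67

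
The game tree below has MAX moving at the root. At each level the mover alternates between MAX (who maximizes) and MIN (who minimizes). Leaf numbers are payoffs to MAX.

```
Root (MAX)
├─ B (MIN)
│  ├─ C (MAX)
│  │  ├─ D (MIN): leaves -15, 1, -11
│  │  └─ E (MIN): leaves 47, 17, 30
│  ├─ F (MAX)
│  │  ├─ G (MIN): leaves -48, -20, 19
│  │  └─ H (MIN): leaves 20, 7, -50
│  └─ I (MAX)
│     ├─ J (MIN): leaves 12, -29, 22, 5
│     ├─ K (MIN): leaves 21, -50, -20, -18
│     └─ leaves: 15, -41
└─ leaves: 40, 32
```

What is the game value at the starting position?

D (MIN): min(-15, 1, -11) = -15
E (MIN): min(47, 17, 30) = 17
C (MAX): max(-15, 17) = 17
G (MIN): min(-48, -20, 19) = -48
H (MIN): min(20, 7, -50) = -50
F (MAX): max(-48, -50) = -48
J (MIN): min(12, -29, 22, 5) = -29
K (MIN): min(21, -50, -20, -18) = -50
I (MAX): max(-29, -50, 15, -41) = 15
B (MIN): min(17, -48, 15) = -48
Root (MAX): max(-48, 40, 32) = 40

40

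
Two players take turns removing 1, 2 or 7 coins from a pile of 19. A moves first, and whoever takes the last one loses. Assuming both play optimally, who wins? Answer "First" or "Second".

Compute winning (W) and losing (L) positions by backward induction:
i:   0  1  2  3  4  5  6  7  8  9 10 11 12 13 14 15 16 17 18 19
     W  L  W  W  L  W  W  L  W  W  L  W  W  L  W  W  L  W  W  L
Position 19 is L, so the second player wins.

Second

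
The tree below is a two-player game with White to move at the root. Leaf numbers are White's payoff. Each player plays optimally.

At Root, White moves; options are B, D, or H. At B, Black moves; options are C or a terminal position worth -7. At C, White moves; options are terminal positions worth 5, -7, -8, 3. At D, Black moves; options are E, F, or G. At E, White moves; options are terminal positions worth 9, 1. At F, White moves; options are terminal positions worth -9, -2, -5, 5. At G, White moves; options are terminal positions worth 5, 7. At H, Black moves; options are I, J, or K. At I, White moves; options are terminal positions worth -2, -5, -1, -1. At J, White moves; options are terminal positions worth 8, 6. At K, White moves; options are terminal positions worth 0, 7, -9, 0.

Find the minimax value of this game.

5

C (White): max(5, -7, -8, 3) = 5
B (Black): min(5, -7) = -7
E (White): max(9, 1) = 9
F (White): max(-9, -2, -5, 5) = 5
G (White): max(5, 7) = 7
D (Black): min(9, 5, 7) = 5
I (White): max(-2, -5, -1, -1) = -1
J (White): max(8, 6) = 8
K (White): max(0, 7, -9, 0) = 7
H (Black): min(-1, 8, 7) = -1
Root (White): max(-7, 5, -1) = 5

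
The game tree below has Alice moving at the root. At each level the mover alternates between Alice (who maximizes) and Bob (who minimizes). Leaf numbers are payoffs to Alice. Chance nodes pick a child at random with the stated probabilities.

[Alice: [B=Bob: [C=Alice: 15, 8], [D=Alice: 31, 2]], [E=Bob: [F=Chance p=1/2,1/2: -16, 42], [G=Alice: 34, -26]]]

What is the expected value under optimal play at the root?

15

C (Alice): max(15, 8) = 15
D (Alice): max(31, 2) = 31
B (Bob): min(15, 31) = 15
F (Chance): 1/2·-16 + 1/2·42 = 13
G (Alice): max(34, -26) = 34
E (Bob): min(13, 34) = 13
Root (Alice): max(15, 13) = 15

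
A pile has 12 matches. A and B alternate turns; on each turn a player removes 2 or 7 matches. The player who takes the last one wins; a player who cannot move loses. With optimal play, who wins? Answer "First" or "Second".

First

W/L table (W = player to move can force a win):
i:   0  1  2  3  4  5  6  7  8  9 10 11 12
     L  L  W  W  L  L  W  W  W  L  L  W  W
Position 12 is W, so the first player wins.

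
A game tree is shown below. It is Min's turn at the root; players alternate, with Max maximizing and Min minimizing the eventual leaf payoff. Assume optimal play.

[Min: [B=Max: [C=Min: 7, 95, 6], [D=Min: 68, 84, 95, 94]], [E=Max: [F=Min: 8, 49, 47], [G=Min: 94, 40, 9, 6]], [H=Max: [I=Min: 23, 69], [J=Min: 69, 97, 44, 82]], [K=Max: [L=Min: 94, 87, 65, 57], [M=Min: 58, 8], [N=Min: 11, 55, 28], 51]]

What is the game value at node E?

F: min(8, 49, 47) = 8
G: min(94, 40, 9, 6) = 6
E: max(8, 6) = 8

8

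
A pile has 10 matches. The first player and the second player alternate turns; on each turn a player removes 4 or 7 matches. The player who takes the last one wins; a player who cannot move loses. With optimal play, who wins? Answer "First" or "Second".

Compute winning (W) and losing (L) positions by backward induction:
i:   0  1  2  3  4  5  6  7  8  9 10
     L  L  L  L  W  W  W  W  W  W  W
Position 10 is W, so the first player wins.

First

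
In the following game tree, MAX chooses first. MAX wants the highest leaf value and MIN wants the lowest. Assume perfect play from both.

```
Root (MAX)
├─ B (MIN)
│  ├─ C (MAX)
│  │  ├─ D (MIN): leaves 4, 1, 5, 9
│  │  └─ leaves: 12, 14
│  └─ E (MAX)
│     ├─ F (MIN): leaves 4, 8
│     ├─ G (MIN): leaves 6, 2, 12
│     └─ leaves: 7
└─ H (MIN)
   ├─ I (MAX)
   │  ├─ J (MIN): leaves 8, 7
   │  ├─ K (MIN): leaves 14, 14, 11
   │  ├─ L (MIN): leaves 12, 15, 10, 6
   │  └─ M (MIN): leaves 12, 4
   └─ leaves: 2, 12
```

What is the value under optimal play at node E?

F: min(4, 8) = 4
G: min(6, 2, 12) = 2
E: max(4, 2, 7) = 7

7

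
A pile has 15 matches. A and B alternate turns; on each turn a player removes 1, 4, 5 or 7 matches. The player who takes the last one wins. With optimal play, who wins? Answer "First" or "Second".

W/L table (W = player to move can force a win):
i:   0  1  2  3  4  5  6  7  8  9 10 11 12 13 14 15
     L  W  L  W  W  W  W  W  L  W  L  W  W  W  W  W
Position 15 is W, so the first player wins.

First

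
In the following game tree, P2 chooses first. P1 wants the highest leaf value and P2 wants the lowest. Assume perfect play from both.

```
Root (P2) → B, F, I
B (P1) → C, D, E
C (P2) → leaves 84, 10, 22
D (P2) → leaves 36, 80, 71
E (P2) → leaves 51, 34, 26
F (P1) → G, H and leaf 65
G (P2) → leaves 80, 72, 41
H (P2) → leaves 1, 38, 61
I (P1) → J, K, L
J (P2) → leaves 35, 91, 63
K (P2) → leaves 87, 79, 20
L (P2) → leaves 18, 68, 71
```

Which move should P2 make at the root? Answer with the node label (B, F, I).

C (P2): min(84, 10, 22) = 10
D (P2): min(36, 80, 71) = 36
E (P2): min(51, 34, 26) = 26
B (P1): max(10, 36, 26) = 36
G (P2): min(80, 72, 41) = 41
H (P2): min(1, 38, 61) = 1
F (P1): max(41, 1, 65) = 65
J (P2): min(35, 91, 63) = 35
K (P2): min(87, 79, 20) = 20
L (P2): min(18, 68, 71) = 18
I (P1): max(35, 20, 18) = 35
Root (P2): min(36, 65, 35) = 35
P2 picks the child with the lowest value: I (value 35).

I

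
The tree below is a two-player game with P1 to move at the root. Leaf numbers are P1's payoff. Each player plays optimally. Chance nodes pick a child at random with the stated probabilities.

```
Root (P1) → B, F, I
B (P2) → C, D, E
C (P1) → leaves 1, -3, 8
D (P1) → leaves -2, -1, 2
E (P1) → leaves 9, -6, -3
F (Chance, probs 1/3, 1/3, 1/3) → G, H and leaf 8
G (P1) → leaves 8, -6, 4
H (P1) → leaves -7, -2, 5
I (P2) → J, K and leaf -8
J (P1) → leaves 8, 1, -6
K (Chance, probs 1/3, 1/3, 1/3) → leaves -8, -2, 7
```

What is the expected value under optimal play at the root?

C (P1): max(1, -3, 8) = 8
D (P1): max(-2, -1, 2) = 2
E (P1): max(9, -6, -3) = 9
B (P2): min(8, 2, 9) = 2
G (P1): max(8, -6, 4) = 8
H (P1): max(-7, -2, 5) = 5
F (Chance): 1/3·8 + 1/3·5 + 1/3·8 = 7
J (P1): max(8, 1, -6) = 8
K (Chance): 1/3·-8 + 1/3·-2 + 1/3·7 = -1
I (P2): min(8, -1, -8) = -8
Root (P1): max(2, 7, -8) = 7

7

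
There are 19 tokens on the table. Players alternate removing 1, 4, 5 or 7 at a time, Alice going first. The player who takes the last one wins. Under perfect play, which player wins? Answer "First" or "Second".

Mark each pile size as W (mover wins) or L (mover loses):
i:   0  1  2  3  4  5  6  7  8  9 10 11 12 13 14 15 16 17 18 19
     L  W  L  W  W  W  W  W  L  W  L  W  W  W  W  W  L  W  L  W
Position 19 is W, so the first player wins.

First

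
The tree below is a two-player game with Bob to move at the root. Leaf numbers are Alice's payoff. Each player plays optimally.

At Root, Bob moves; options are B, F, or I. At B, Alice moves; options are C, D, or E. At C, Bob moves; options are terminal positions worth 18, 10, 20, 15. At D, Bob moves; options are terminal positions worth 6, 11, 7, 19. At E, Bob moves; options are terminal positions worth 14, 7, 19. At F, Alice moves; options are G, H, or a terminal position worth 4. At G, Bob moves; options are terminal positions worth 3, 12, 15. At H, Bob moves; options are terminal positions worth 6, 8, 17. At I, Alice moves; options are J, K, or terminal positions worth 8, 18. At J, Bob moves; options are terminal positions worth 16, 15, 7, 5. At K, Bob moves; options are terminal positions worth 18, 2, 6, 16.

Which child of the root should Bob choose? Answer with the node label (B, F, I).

F

C (Bob): min(18, 10, 20, 15) = 10
D (Bob): min(6, 11, 7, 19) = 6
E (Bob): min(14, 7, 19) = 7
B (Alice): max(10, 6, 7) = 10
G (Bob): min(3, 12, 15) = 3
H (Bob): min(6, 8, 17) = 6
F (Alice): max(3, 6, 4) = 6
J (Bob): min(16, 15, 7, 5) = 5
K (Bob): min(18, 2, 6, 16) = 2
I (Alice): max(5, 2, 8, 18) = 18
Root (Bob): min(10, 6, 18) = 6
Bob picks the child with the lowest value: F (value 6).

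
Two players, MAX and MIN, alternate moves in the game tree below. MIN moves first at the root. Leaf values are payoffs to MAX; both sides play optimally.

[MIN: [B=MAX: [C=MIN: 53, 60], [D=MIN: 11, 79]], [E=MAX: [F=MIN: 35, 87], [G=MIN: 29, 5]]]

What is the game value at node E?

35

F: min(35, 87) = 35
G: min(29, 5) = 5
E: max(35, 5) = 35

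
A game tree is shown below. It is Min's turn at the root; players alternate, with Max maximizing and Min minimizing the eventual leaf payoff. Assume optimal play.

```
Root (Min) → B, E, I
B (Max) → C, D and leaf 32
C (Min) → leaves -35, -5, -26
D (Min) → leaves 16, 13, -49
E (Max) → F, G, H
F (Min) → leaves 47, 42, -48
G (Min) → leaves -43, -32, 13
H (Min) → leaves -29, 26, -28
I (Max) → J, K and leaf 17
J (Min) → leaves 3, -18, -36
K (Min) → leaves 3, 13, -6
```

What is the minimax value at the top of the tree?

C (Min): min(-35, -5, -26) = -35
D (Min): min(16, 13, -49) = -49
B (Max): max(-35, -49, 32) = 32
F (Min): min(47, 42, -48) = -48
G (Min): min(-43, -32, 13) = -43
H (Min): min(-29, 26, -28) = -29
E (Max): max(-48, -43, -29) = -29
J (Min): min(3, -18, -36) = -36
K (Min): min(3, 13, -6) = -6
I (Max): max(-36, -6, 17) = 17
Root (Min): min(32, -29, 17) = -29

-29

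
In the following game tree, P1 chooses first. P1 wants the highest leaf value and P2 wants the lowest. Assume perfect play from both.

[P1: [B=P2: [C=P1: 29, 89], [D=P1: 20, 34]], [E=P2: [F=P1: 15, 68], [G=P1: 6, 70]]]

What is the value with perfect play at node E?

F: max(15, 68) = 68
G: max(6, 70) = 70
E: min(68, 70) = 68

68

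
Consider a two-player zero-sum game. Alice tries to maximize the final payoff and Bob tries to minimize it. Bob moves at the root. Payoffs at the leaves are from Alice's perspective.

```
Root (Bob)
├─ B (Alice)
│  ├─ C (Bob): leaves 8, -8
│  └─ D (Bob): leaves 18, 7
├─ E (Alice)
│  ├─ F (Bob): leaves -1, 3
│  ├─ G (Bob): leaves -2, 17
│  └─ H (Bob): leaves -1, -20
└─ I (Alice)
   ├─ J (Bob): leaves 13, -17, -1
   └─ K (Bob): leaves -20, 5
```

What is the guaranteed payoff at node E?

-1

F: min(-1, 3) = -1
G: min(-2, 17) = -2
H: min(-1, -20) = -20
E: max(-1, -2, -20) = -1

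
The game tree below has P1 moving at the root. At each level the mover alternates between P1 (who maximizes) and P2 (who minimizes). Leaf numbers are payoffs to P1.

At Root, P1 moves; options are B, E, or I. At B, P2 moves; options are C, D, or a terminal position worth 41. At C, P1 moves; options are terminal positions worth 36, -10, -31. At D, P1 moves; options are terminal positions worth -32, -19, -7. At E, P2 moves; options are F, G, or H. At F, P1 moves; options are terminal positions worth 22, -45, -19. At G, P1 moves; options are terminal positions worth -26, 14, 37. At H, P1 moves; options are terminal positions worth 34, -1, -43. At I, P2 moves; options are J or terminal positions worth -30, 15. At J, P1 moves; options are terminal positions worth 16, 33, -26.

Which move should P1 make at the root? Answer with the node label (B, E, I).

E

C (P1): max(36, -10, -31) = 36
D (P1): max(-32, -19, -7) = -7
B (P2): min(36, -7, 41) = -7
F (P1): max(22, -45, -19) = 22
G (P1): max(-26, 14, 37) = 37
H (P1): max(34, -1, -43) = 34
E (P2): min(22, 37, 34) = 22
J (P1): max(16, 33, -26) = 33
I (P2): min(33, -30, 15) = -30
Root (P1): max(-7, 22, -30) = 22
P1 picks the child with the highest value: E (value 22).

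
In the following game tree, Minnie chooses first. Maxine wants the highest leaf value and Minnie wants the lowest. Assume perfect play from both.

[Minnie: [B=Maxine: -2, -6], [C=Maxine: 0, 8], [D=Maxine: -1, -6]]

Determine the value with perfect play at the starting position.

B (Maxine): max(-2, -6) = -2
C (Maxine): max(0, 8) = 8
D (Maxine): max(-1, -6) = -1
Root (Minnie): min(-2, 8, -1) = -2

-2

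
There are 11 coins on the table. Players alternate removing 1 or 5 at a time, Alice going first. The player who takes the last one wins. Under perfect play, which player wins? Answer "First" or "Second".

Compute winning (W) and losing (L) positions by backward induction:
i:   0  1  2  3  4  5  6  7  8  9 10 11
     L  W  L  W  L  W  L  W  L  W  L  W
Position 11 is W, so the first player wins.

First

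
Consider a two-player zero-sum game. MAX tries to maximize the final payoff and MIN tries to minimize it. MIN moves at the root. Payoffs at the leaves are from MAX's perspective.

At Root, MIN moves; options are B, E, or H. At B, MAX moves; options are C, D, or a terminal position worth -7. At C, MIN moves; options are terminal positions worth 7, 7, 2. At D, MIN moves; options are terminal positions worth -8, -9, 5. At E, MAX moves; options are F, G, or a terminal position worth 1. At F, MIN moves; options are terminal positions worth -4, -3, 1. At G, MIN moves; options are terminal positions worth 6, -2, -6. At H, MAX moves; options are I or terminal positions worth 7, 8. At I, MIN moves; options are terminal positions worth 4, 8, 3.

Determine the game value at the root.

C (MIN): min(7, 7, 2) = 2
D (MIN): min(-8, -9, 5) = -9
B (MAX): max(2, -9, -7) = 2
F (MIN): min(-4, -3, 1) = -4
G (MIN): min(6, -2, -6) = -6
E (MAX): max(-4, -6, 1) = 1
I (MIN): min(4, 8, 3) = 3
H (MAX): max(3, 7, 8) = 8
Root (MIN): min(2, 1, 8) = 1

1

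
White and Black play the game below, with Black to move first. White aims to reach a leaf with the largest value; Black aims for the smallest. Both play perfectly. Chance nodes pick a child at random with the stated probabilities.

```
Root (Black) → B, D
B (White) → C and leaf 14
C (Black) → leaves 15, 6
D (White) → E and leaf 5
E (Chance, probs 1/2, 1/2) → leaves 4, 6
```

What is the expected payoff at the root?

C (Black): min(15, 6) = 6
B (White): max(6, 14) = 14
E (Chance): 1/2·4 + 1/2·6 = 5
D (White): max(5, 5) = 5
Root (Black): min(14, 5) = 5

5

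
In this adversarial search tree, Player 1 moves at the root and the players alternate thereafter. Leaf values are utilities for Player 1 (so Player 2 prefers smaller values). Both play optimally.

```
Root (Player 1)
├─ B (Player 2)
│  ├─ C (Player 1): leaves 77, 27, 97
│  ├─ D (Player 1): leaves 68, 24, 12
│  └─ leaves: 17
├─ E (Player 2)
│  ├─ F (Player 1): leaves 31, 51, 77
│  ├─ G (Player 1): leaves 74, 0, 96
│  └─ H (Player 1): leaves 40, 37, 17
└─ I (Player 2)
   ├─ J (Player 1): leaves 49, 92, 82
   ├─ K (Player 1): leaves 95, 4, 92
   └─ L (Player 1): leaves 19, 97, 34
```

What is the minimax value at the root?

92

C (Player 1): max(77, 27, 97) = 97
D (Player 1): max(68, 24, 12) = 68
B (Player 2): min(97, 68, 17) = 17
F (Player 1): max(31, 51, 77) = 77
G (Player 1): max(74, 0, 96) = 96
H (Player 1): max(40, 37, 17) = 40
E (Player 2): min(77, 96, 40) = 40
J (Player 1): max(49, 92, 82) = 92
K (Player 1): max(95, 4, 92) = 95
L (Player 1): max(19, 97, 34) = 97
I (Player 2): min(92, 95, 97) = 92
Root (Player 1): max(17, 40, 92) = 92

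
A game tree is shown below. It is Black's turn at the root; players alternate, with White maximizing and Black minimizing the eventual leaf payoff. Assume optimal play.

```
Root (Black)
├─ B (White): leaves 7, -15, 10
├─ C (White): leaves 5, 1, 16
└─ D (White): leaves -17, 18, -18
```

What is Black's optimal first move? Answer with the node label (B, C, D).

B

B (White): max(7, -15, 10) = 10
C (White): max(5, 1, 16) = 16
D (White): max(-17, 18, -18) = 18
Root (Black): min(10, 16, 18) = 10
Black picks the child with the lowest value: B (value 10).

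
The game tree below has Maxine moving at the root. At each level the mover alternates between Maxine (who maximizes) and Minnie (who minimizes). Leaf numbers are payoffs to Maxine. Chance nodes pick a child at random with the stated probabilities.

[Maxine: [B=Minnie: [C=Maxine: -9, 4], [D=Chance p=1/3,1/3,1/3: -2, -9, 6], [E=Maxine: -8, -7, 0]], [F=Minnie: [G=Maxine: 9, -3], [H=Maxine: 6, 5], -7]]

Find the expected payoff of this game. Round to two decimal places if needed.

C (Maxine): max(-9, 4) = 4
D (Chance): 1/3·-2 + 1/3·-9 + 1/3·6 = -1.67
E (Maxine): max(-8, -7, 0) = 0
B (Minnie): min(4, -1.67, 0) = -1.67
G (Maxine): max(9, -3) = 9
H (Maxine): max(6, 5) = 6
F (Minnie): min(9, 6, -7) = -7
Root (Maxine): max(-1.67, -7) = -1.67

-1.67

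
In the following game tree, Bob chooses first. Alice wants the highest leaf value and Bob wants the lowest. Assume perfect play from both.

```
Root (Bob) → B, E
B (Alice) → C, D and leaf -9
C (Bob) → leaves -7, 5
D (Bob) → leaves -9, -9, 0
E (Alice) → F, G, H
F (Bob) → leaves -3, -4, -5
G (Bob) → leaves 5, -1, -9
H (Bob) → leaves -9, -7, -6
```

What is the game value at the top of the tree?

C (Bob): min(-7, 5) = -7
D (Bob): min(-9, -9, 0) = -9
B (Alice): max(-7, -9, -9) = -7
F (Bob): min(-3, -4, -5) = -5
G (Bob): min(5, -1, -9) = -9
H (Bob): min(-9, -7, -6) = -9
E (Alice): max(-5, -9, -9) = -5
Root (Bob): min(-7, -5) = -7

-7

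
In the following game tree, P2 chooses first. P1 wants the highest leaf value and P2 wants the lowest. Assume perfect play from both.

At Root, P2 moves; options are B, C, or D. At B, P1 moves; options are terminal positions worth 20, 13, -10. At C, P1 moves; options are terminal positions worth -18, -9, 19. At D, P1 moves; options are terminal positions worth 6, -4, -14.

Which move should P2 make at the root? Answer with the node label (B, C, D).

D

B (P1): max(20, 13, -10) = 20
C (P1): max(-18, -9, 19) = 19
D (P1): max(6, -4, -14) = 6
Root (P2): min(20, 19, 6) = 6
P2 picks the child with the lowest value: D (value 6).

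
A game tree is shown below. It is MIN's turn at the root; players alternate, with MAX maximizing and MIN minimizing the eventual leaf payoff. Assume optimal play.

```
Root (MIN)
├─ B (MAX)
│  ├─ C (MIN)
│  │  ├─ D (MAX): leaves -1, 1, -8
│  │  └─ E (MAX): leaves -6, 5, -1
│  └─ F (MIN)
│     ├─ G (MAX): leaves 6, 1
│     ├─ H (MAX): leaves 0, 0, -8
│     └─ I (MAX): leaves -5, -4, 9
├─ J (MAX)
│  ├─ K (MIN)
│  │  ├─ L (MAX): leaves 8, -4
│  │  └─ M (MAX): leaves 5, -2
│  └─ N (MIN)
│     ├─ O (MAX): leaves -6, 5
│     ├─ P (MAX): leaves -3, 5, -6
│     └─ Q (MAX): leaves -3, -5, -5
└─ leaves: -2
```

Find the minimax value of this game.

-2

D (MAX): max(-1, 1, -8) = 1
E (MAX): max(-6, 5, -1) = 5
C (MIN): min(1, 5) = 1
G (MAX): max(6, 1) = 6
H (MAX): max(0, 0, -8) = 0
I (MAX): max(-5, -4, 9) = 9
F (MIN): min(6, 0, 9) = 0
B (MAX): max(1, 0) = 1
L (MAX): max(8, -4) = 8
M (MAX): max(5, -2) = 5
K (MIN): min(8, 5) = 5
O (MAX): max(-6, 5) = 5
P (MAX): max(-3, 5, -6) = 5
Q (MAX): max(-3, -5, -5) = -3
N (MIN): min(5, 5, -3) = -3
J (MAX): max(5, -3) = 5
Root (MIN): min(1, 5, -2) = -2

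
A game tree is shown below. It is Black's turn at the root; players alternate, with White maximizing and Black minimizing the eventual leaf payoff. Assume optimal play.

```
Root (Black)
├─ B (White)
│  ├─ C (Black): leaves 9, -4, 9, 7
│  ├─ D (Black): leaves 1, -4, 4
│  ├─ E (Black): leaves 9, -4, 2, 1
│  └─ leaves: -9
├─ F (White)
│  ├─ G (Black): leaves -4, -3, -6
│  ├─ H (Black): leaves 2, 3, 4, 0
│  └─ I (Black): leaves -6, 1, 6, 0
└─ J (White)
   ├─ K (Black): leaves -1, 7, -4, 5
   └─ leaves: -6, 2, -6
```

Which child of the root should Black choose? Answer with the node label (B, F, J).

C (Black): min(9, -4, 9, 7) = -4
D (Black): min(1, -4, 4) = -4
E (Black): min(9, -4, 2, 1) = -4
B (White): max(-4, -4, -4, -9) = -4
G (Black): min(-4, -3, -6) = -6
H (Black): min(2, 3, 4, 0) = 0
I (Black): min(-6, 1, 6, 0) = -6
F (White): max(-6, 0, -6) = 0
K (Black): min(-1, 7, -4, 5) = -4
J (White): max(-4, -6, 2, -6) = 2
Root (Black): min(-4, 0, 2) = -4
Black picks the child with the lowest value: B (value -4).

B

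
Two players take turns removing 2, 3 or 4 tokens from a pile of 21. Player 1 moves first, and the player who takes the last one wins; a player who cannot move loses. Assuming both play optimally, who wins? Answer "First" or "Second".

First

Positions where the player to move wins (W) vs loses (L):
i:   0  1  2  3  4  5  6  7  8  9 10 11 12 13 14 15 16 17 18 19 20 21
     L  L  W  W  W  W  L  L  W  W  W  W  L  L  W  W  W  W  L  L  W  W
Position 21 is W, so the first player wins.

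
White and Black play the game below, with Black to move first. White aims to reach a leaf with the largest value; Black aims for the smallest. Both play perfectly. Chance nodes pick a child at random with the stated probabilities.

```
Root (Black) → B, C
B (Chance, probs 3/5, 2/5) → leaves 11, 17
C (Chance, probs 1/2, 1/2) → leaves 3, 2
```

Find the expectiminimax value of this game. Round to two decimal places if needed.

B (Chance): 3/5·11 + 2/5·17 = 13.4
C (Chance): 1/2·3 + 1/2·2 = 2.5
Root (Black): min(13.4, 2.5) = 2.5

2.5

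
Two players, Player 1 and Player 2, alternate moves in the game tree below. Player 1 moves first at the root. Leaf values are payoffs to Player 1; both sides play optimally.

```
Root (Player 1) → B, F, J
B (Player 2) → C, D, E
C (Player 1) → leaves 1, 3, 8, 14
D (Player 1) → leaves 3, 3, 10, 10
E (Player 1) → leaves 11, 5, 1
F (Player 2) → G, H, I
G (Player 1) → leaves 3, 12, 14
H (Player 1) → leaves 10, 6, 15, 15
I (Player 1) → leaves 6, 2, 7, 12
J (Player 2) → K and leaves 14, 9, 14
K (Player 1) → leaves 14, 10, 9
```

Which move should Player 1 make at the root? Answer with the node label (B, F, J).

F

C (Player 1): max(1, 3, 8, 14) = 14
D (Player 1): max(3, 3, 10, 10) = 10
E (Player 1): max(11, 5, 1) = 11
B (Player 2): min(14, 10, 11) = 10
G (Player 1): max(3, 12, 14) = 14
H (Player 1): max(10, 6, 15, 15) = 15
I (Player 1): max(6, 2, 7, 12) = 12
F (Player 2): min(14, 15, 12) = 12
K (Player 1): max(14, 10, 9) = 14
J (Player 2): min(14, 14, 9, 14) = 9
Root (Player 1): max(10, 12, 9) = 12
Player 1 picks the child with the highest value: F (value 12).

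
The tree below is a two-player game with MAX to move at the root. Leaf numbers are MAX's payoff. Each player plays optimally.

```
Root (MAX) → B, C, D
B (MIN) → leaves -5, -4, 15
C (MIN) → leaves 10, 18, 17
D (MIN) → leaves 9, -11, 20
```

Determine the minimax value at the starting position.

B (MIN): min(-5, -4, 15) = -5
C (MIN): min(10, 18, 17) = 10
D (MIN): min(9, -11, 20) = -11
Root (MAX): max(-5, 10, -11) = 10

10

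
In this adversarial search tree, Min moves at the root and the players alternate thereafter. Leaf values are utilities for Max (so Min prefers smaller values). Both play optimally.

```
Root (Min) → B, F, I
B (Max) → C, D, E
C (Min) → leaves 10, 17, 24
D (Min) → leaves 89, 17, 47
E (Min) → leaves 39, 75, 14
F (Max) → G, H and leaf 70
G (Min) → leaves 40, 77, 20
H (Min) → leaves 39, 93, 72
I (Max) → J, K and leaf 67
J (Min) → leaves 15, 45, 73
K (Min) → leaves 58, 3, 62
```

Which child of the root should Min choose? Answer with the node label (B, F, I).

C (Min): min(10, 17, 24) = 10
D (Min): min(89, 17, 47) = 17
E (Min): min(39, 75, 14) = 14
B (Max): max(10, 17, 14) = 17
G (Min): min(40, 77, 20) = 20
H (Min): min(39, 93, 72) = 39
F (Max): max(20, 39, 70) = 70
J (Min): min(15, 45, 73) = 15
K (Min): min(58, 3, 62) = 3
I (Max): max(15, 3, 67) = 67
Root (Min): min(17, 70, 67) = 17
Min picks the child with the lowest value: B (value 17).

B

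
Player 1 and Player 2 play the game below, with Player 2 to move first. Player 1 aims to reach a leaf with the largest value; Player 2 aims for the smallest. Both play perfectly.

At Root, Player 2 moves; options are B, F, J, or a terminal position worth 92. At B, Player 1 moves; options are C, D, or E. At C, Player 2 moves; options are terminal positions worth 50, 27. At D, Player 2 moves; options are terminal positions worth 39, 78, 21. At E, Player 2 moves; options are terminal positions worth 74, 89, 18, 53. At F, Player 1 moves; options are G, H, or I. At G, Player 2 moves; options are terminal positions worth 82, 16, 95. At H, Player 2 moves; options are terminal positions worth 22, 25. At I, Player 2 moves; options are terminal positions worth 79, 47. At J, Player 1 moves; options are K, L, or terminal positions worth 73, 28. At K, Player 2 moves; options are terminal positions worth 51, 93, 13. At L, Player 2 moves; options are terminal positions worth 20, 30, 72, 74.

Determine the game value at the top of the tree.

C (Player 2): min(50, 27) = 27
D (Player 2): min(39, 78, 21) = 21
E (Player 2): min(74, 89, 18, 53) = 18
B (Player 1): max(27, 21, 18) = 27
G (Player 2): min(82, 16, 95) = 16
H (Player 2): min(22, 25) = 22
I (Player 2): min(79, 47) = 47
F (Player 1): max(16, 22, 47) = 47
K (Player 2): min(51, 93, 13) = 13
L (Player 2): min(20, 30, 72, 74) = 20
J (Player 1): max(13, 20, 73, 28) = 73
Root (Player 2): min(27, 47, 73, 92) = 27

27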